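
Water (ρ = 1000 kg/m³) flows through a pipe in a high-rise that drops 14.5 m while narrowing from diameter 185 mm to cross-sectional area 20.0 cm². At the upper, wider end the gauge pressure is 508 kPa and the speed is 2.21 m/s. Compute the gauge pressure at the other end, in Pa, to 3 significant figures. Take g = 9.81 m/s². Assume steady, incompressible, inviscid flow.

Continuity gives A₁v₁ = A₂v₂, so v₂ = (269 cm²)/(20.0 cm²) × 2.21 m/s = 29.7 m/s.
Applying Bernoulli between the two ends and solving for P₂: P₂ = P₁ + ½ρ(v₁² − v₂²) − ρgΔh.
P₂ = 508000 + ½·1000·(2.21² − 29.7²) − 1000·9.81·(−14.5) = 508000 + (-439000) − (-142000) = 212000 Pa.

P₂ ≈ 212000 Pa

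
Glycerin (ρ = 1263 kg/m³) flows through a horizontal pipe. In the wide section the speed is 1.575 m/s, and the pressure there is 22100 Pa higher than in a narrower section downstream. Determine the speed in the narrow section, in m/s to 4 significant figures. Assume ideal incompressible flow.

v₂ ≈ 6.122 m/s

With h₁ = h₂, rearranging Bernoulli gives v₂ = √(v₁² + 2ΔP/ρ).
v₂ = √(1.575² + 2·22100/1263) = √(2.481 + 35.00) = 6.122 m/s.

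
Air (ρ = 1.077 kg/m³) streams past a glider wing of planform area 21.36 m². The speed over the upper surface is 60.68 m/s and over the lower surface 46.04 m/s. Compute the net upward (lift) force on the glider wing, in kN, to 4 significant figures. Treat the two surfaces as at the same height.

From P + ½ρv² = const at equal height, P_low − P_up = ½ρ(v_up² − v_low²).
ΔP = ½·1.077·(60.68² − 46.04²) = 841.3 Pa.
Lift = ΔP · A = 841.3 × 21.36 = 17970 N.

F = 17.97 kN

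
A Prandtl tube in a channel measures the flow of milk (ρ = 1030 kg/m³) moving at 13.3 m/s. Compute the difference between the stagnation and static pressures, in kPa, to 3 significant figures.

At the stagnation point the flow is brought to rest, so Bernoulli gives P_stag − P_static = ½ρv².
ΔP = ½·1030·13.3² = 91100 Pa.

91.1 kPa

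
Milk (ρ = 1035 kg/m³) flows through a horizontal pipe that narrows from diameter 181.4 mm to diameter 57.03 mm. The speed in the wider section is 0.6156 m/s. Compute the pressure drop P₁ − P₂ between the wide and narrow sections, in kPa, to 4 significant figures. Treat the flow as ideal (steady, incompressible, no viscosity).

ΔP ≈ 19.88 kPa

Continuity gives A₁v₁ = A₂v₂, so v₂ = (258.4 cm²)/(25.54 cm²) × 0.6156 m/s = 6.228 m/s.
With no height change, Bernoulli's equation is P₁ + ½ρv₁² = P₂ + ½ρv₂².
P₁ − P₂ = ½·1035·(6.228² − 0.6156²) = ½·1035·38.41 = 19880 Pa.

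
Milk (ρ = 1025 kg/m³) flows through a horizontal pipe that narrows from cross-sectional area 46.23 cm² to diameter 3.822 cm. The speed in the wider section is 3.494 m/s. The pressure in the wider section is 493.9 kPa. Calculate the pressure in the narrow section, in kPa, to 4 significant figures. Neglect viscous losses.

Continuity gives A₁v₁ = A₂v₂, so v₂ = (46.23 cm²)/(11.47 cm²) × 3.494 m/s = 14.08 m/s.
With no height change, Bernoulli's equation is P₁ + ½ρv₁² = P₂ + ½ρv₂².
P₂ = P₁ − ½ρ(v₂² − v₁²) = 493900 − ½·1025·(14.08² − 3.494²) = 493900 − 95330 = 398600 Pa.

P₂ ≈ 398.6 kPa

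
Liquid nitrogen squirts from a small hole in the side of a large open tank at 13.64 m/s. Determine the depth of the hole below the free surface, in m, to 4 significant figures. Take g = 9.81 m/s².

h = 9.483 m

Inverting v = √(2gh) gives h = v² / 2g.
h = 13.64²/(2·9.81) = 186.0/19.62 = 9.483 m.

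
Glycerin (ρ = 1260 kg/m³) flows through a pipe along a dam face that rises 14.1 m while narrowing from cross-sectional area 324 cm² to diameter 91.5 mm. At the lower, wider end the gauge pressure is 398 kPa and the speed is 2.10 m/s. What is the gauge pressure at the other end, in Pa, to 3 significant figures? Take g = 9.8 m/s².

By continuity, v₂ = v₁·A₁/A₂ = 2.10·(324/65.8) = 10.3 m/s.
Bernoulli: P₁ + ½ρv₁² + ρg h₁ = P₂ + ½ρv₂² + ρg h₂, so P₂ = P₁ + ½ρ(v₁² − v₂²) − ρg(h₂ − h₁).
P₂ = 398000 + ½·1260·(2.10² − 10.3²) − 1260·9.8·(+14.1) = 398000 + (-64700) − (174000) = 159000 Pa.

159000 Pa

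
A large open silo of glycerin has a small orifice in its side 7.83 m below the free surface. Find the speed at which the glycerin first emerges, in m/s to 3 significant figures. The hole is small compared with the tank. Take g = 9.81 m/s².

The surface is effectively still and both ends are open, so ½v² = gh and v = √(2·9.81·7.83) = 12.4 m/s.

12.4 m/s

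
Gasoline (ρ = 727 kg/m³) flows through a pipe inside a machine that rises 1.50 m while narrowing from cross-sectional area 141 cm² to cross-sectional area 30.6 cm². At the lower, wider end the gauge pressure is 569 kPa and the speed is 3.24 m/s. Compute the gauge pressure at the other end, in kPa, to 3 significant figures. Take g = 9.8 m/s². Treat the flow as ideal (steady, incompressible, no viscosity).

481 kPa

The volume flow rate is constant, so v₂ = (A₁/A₂)v₁ = (141/30.6)·3.24 = 14.9 m/s.
Bernoulli: P₁ + ½ρv₁² + ρg h₁ = P₂ + ½ρv₂² + ρg h₂, so P₂ = P₁ + ½ρ(v₁² − v₂²) − ρg(h₂ − h₁).
P₂ = 569000 + ½·727·(3.24² − 14.9²) − 727·9.8·(+1.50) = 569000 + (-77200) − (10700) = 481000 Pa.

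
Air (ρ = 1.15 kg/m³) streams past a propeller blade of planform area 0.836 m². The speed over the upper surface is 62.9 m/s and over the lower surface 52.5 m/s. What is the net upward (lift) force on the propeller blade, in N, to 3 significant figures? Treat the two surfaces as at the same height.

F = 577 N

The faster flow above has the lower pressure; Bernoulli (same height) gives ΔP = ½ρ(v_up² − v_low²).
ΔP = ½·1.15·(62.9² − 52.5²) = 690 Pa.
Lift = ΔP · A = 690 × 0.836 = 577 N.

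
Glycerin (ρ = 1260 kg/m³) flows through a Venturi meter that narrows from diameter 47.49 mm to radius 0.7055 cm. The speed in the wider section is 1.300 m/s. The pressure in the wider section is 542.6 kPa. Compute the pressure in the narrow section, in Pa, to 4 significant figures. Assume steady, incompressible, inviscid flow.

Continuity gives A₁v₁ = A₂v₂, so v₂ = (17.71 cm²)/(1.564 cm²) × 1.300 m/s = 14.73 m/s.
Along the horizontal streamline, P + ½ρv² is constant.
P₂ = P₁ − ½ρ(v₂² − v₁²) = 542600 − ½·1260·(14.73² − 1.300²) = 542600 − 135600 = 407000 Pa.

P₂ ≈ 407000 Pa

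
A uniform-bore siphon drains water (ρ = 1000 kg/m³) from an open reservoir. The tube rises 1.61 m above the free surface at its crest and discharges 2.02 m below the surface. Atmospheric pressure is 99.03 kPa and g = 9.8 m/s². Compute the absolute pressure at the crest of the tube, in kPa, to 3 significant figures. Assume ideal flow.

The outlet speed comes from Torricelli: v = √(2g·2.02) = 6.29 m/s.
Continuity keeps v the same throughout the tube; from surface to crest, P_atm + 0 = P_top + ½ρv² + ρg·h_top.
P_top = 99030 − ½·1000·6.29² − 1000·9.8·1.61 = 63500 Pa.

P_top ≈ 63.5 kPa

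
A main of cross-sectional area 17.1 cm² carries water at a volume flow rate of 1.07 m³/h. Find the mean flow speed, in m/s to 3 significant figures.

Q = 1.07 m³/h = 0.000297 m³/s.
v = Q/A = 0.000297 / 0.00171 = 0.174 m/s.

v = 0.174 m/s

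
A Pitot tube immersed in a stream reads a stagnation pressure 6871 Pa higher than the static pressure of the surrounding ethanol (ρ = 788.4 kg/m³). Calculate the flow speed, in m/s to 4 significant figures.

The dynamic pressure equals the rise in static pressure at the stagnation point: ΔP = ½ρv².
v = √(2ΔP/ρ) = √(2·6871/788.4) = 4.175 m/s.

v ≈ 4.175 m/s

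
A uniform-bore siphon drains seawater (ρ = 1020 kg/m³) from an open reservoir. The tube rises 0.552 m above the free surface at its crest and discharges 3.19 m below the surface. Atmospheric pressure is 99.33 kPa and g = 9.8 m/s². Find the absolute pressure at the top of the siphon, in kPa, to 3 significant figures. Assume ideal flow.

P_top = 61.9 kPa

From the surface to the outlet (both open to atmosphere, surface at rest): v = √(2g·h_out) = √(2·9.8·3.19) = 7.91 m/s.
With constant cross-section the crest speed equals v; applying Bernoulli from the surface up to the crest, P_top = P_atm − ½ρv² − ρg·h_top.
P_top = 99330 − ½·1020·7.91² − 1020·9.8·0.552 = 61900 Pa.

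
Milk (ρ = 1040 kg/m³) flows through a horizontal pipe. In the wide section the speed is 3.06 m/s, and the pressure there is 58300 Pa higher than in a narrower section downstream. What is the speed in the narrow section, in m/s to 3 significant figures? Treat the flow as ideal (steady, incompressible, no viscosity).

With h₁ = h₂, rearranging Bernoulli gives v₂ = √(v₁² + 2ΔP/ρ).
v₂ = √(3.06² + 2·58300/1040) = √(9.36 + 112) = 11.0 m/s.

v₂ = 11.0 m/s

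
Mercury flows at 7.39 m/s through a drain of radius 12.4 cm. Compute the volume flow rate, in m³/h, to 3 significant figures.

1290 m³/h

Q = A·v = 0.0483 m² × 7.39 m/s = 0.357 m³/s.
Converting: 0.357 m³/s × 3600 = 1290 m³/h.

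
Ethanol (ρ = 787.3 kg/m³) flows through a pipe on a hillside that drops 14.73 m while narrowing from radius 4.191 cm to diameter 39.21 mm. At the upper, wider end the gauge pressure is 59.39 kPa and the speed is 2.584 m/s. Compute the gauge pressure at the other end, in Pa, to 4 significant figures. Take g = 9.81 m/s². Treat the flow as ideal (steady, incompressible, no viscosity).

The volume flow rate is constant, so v₂ = (A₁/A₂)v₁ = (55.18/12.07)·2.584 = 11.81 m/s.
Bernoulli: P₁ + ½ρv₁² + ρg h₁ = P₂ + ½ρv₂² + ρg h₂, so P₂ = P₁ + ½ρ(v₁² − v₂²) − ρg(h₂ − h₁).
P₂ = 59390 + ½·787.3·(2.584² − 11.81²) − 787.3·9.81·(−14.73) = 59390 + (-52260) − (-113800) = 120900 Pa.

P₂ ≈ 120900 Pa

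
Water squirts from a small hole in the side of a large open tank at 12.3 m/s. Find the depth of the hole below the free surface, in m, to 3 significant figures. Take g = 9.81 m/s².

Torricelli: v = √(2gh), so h = v²/(2g).
h = 12.3²/(2·9.81) = 151/19.62 = 7.71 m.

7.71 m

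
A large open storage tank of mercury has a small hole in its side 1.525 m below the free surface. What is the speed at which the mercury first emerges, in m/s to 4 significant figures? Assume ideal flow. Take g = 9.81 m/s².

v ≈ 5.470 m/s

Bernoulli from surface to hole (P equal, v_surface ≈ 0): v = √(2gh) = √(2×9.81×1.525) = 5.470 m/s.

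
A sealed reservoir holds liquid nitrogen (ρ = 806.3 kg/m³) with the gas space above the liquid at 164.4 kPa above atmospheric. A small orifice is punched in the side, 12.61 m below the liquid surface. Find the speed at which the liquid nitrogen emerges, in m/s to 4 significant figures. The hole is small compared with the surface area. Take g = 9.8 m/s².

v ≈ 25.59 m/s

Take point 1 at the surface (v₁ ≈ 0) and point 2 at the hole (at atmospheric pressure). Bernoulli: P₁ + ρg h = P_atm + ½ρv₂².
With P₁ − P_atm = 164400 Pa, v₂ = √(2gh + 2ΔP/ρ) = √(2·9.8·12.61 + 2·164400/806.3) = 25.59 m/s.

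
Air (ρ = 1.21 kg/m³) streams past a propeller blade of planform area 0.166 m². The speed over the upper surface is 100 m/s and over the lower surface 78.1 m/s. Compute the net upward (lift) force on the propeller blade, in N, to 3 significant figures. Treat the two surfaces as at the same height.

With equal heights on the two surfaces, Bernoulli gives P_lower − P_upper = ½ρ(v_upper² − v_lower²).
ΔP = ½·1.21·(100² − 78.1²) = 2360 Pa.
Lift = ΔP · A = 2360 × 0.166 = 392 N.

F ≈ 392 N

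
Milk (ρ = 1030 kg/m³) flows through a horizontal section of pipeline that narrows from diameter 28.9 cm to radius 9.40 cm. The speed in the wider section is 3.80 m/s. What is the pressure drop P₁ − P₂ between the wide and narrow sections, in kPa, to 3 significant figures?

Mass conservation (A₁v₁ = A₂v₂) gives v₂ = 3.80 × 656/278 = 8.98 m/s.
Bernoulli (h₁ = h₂): P₁ − P₂ = ½ρ(v₂² − v₁²).
P₁ − P₂ = ½·1030·(8.98² − 3.80²) = ½·1030·66.2 = 34100 Pa.

34.1 kPa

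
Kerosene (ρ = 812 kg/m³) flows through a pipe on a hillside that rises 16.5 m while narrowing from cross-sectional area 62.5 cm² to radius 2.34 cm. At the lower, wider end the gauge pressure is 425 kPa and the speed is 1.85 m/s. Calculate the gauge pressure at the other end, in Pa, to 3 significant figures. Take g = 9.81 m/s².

Mass conservation (A₁v₁ = A₂v₂) gives v₂ = 1.85 × 62.5/17.2 = 6.72 m/s.
Applying Bernoulli between the two ends and solving for P₂: P₂ = P₁ + ½ρ(v₁² − v₂²) − ρgΔh.
P₂ = 425000 + ½·812·(1.85² − 6.72²) − 812·9.81·(+16.5) = 425000 + (-17000) − (131000) = 277000 Pa.

P₂ ≈ 277000 Pa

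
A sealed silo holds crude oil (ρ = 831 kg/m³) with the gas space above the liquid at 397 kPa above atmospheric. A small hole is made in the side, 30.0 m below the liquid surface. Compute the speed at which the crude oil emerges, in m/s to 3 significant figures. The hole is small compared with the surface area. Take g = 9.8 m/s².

v ≈ 39.3 m/s

Take point 1 at the surface (v₁ ≈ 0) and point 2 at the hole (at atmospheric pressure). Bernoulli: P₁ + ρg h = P_atm + ½ρv₂².
With P₁ − P_atm = 397000 Pa, v₂ = √(2gh + 2ΔP/ρ) = √(2·9.8·30.0 + 2·397000/831) = 39.3 m/s.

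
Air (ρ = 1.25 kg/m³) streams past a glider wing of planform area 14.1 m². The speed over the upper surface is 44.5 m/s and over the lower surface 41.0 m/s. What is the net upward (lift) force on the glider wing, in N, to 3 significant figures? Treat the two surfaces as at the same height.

From P + ½ρv² = const at equal height, P_low − P_up = ½ρ(v_up² − v_low²).
ΔP = ½·1.25·(44.5² − 41.0²) = 187 Pa.
Lift = ΔP · A = 187 × 14.1 = 2640 N.

2640 N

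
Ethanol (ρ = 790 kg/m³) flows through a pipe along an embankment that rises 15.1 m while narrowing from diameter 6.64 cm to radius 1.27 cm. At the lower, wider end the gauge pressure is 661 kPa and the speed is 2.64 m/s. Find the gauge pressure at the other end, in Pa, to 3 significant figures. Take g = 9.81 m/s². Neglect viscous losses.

Mass conservation (A₁v₁ = A₂v₂) gives v₂ = 2.64 × 34.6/5.07 = 18.0 m/s.
Energy conservation along the streamline gives P₂ = P₁ − ½ρ(v₂² − v₁²) − ρg(h₂ − h₁).
P₂ = 661000 + ½·790·(2.64² − 18.0²) − 790·9.81·(+15.1) = 661000 + (-126000) − (117000) = 418000 Pa.

418000 Pa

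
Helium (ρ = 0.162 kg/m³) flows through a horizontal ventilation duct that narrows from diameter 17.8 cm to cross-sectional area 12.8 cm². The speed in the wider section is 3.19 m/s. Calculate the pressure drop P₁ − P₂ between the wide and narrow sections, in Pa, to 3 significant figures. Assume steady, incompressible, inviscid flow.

The volume flow rate is constant, so v₂ = (A₁/A₂)v₁ = (249/12.8)·3.19 = 62.0 m/s.
The pipe is horizontal, so Bernoulli reduces to P₁ + ½ρv₁² = P₂ + ½ρv₂².
P₁ − P₂ = ½·0.162·(62.0² − 3.19²) = ½·0.162·3840 = 311 Pa.

ΔP = 311 Pa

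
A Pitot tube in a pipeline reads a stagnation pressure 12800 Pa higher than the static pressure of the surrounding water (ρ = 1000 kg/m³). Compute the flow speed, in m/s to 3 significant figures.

v = 5.06 m/s

Bernoulli between the free stream and the stagnation point: ½ρv² = P_stag − P_static.
v = √(2ΔP/ρ) = √(2·12800/1000) = 5.06 m/s.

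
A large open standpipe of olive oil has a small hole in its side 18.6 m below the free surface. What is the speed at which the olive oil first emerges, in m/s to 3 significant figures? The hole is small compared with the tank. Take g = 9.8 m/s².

19.1 m/s

The surface is effectively still and both ends are open, so ½v² = gh and v = √(2·9.8·18.6) = 19.1 m/s.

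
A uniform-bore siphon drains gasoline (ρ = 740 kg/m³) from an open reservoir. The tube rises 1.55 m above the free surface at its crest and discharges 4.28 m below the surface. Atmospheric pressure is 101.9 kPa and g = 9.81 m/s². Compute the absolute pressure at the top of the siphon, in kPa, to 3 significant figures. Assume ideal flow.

P_top ≈ 59.6 kPa

From the surface to the outlet (both open to atmosphere, surface at rest): v = √(2g·h_out) = √(2·9.81·4.28) = 9.16 m/s.
With constant cross-section the crest speed equals v; applying Bernoulli from the surface up to the crest, P_top = P_atm − ½ρv² − ρg·h_top.
P_top = 101900 − ½·740·9.16² − 740·9.81·1.55 = 59600 Pa.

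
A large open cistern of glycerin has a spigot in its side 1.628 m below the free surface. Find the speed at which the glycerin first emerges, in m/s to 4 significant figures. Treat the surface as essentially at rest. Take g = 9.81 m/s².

v = 5.652 m/s

With the surface at rest and both surface and jet at atmospheric pressure, Bernoulli gives ρg h = ½ρv², so v = √(2gh) = √(2·9.81·1.628) = 5.652 m/s.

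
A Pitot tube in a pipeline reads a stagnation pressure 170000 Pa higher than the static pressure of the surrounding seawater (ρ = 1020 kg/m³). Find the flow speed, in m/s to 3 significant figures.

Bernoulli between the free stream and the stagnation point: ½ρv² = P_stag − P_static.
v = √(2ΔP/ρ) = √(2·170000/1020) = 18.3 m/s.

v ≈ 18.3 m/s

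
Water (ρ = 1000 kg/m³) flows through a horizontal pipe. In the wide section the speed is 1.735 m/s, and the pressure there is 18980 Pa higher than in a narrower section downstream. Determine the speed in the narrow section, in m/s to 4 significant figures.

v₂ ≈ 6.401 m/s

With h₁ = h₂, rearranging Bernoulli gives v₂ = √(v₁² + 2ΔP/ρ).
v₂ = √(1.735² + 2·18980/1000) = √(3.010 + 37.96) = 6.401 m/s.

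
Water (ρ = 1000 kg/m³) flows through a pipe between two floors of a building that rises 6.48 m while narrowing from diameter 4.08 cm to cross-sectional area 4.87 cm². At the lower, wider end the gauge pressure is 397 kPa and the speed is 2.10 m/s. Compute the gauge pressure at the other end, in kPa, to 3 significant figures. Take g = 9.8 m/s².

Continuity gives A₁v₁ = A₂v₂, so v₂ = (13.1 cm²)/(4.87 cm²) × 2.10 m/s = 5.64 m/s.
Energy conservation along the streamline gives P₂ = P₁ − ½ρ(v₂² − v₁²) − ρg(h₂ − h₁).
P₂ = 397000 + ½·1000·(2.10² − 5.64²) − 1000·9.8·(+6.48) = 397000 + (-13700) − (63500) = 320000 Pa.

P₂ ≈ 320 kPa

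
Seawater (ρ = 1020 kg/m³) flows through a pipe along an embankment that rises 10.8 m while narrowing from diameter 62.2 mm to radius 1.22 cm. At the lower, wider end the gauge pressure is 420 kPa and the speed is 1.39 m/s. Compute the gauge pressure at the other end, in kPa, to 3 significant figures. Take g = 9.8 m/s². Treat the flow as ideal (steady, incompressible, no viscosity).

Continuity gives A₁v₁ = A₂v₂, so v₂ = (30.4 cm²)/(4.68 cm²) × 1.39 m/s = 9.03 m/s.
Bernoulli: P₁ + ½ρv₁² + ρg h₁ = P₂ + ½ρv₂² + ρg h₂, so P₂ = P₁ + ½ρ(v₁² − v₂²) − ρg(h₂ − h₁).
P₂ = 420000 + ½·1020·(1.39² − 9.03²) − 1020·9.8·(+10.8) = 420000 + (-40600) − (108000) = 271000 Pa.

271 kPa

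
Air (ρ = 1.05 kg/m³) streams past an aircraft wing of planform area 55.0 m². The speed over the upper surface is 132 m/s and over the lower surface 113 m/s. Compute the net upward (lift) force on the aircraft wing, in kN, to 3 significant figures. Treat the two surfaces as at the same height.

From P + ½ρv² = const at equal height, P_low − P_up = ½ρ(v_up² − v_low²).
ΔP = ½·1.05·(132² − 113²) = 2440 Pa.
Lift = ΔP · A = 2440 × 55.0 = 134000 N.

134 kN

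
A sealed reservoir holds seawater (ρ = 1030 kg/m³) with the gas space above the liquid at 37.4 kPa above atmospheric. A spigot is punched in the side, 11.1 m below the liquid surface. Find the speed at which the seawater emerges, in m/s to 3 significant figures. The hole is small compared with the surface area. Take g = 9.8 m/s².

v ≈ 17.0 m/s

Take point 1 at the surface (v₁ ≈ 0) and point 2 at the hole (at atmospheric pressure). Bernoulli: P₁ + ρg h = P_atm + ½ρv₂².
With P₁ − P_atm = 37400 Pa, v₂ = √(2gh + 2ΔP/ρ) = √(2·9.8·11.1 + 2·37400/1030) = 17.0 m/s.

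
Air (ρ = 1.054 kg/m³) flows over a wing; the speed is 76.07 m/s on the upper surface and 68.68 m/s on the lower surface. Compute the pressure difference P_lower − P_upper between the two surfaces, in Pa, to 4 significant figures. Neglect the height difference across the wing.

The pressure is lower where the speed is higher: ΔP = ½ρ(v_up² − v_low²).
ΔP = ½·1.054·(76.07² − 68.68²) = 563.7 Pa.

ΔP ≈ 563.7 Pa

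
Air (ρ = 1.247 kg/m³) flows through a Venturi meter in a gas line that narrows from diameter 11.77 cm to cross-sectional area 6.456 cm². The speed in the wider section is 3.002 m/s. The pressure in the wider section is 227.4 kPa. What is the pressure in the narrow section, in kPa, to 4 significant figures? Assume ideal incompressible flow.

P₂ = 225.8 kPa

The volume flow rate is constant, so v₂ = (A₁/A₂)v₁ = (108.8/6.456)·3.002 = 50.59 m/s.
With no height change, Bernoulli's equation is P₁ + ½ρv₁² = P₂ + ½ρv₂².
P₂ = P₁ − ½ρ(v₂² − v₁²) = 227400 − ½·1.247·(50.59² − 3.002²) = 227400 − 1590 = 225800 Pa.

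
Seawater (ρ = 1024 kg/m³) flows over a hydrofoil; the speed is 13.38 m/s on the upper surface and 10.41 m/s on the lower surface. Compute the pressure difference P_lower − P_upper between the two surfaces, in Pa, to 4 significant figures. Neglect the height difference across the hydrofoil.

ΔP ≈ 36180 Pa

With negligible Δh, P + ½ρv² is constant, so P_low − P_up = ½ρ(v_up² − v_low²).
ΔP = ½·1024·(13.38² − 10.41²) = 36180 Pa.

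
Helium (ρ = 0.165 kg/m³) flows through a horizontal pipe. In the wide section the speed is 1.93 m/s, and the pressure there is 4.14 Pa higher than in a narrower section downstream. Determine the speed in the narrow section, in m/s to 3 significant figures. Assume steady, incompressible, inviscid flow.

With h₁ = h₂, rearranging Bernoulli gives v₂ = √(v₁² + 2ΔP/ρ).
v₂ = √(1.93² + 2·4.14/0.165) = √(3.72 + 50.2) = 7.34 m/s.

v₂ ≈ 7.34 m/s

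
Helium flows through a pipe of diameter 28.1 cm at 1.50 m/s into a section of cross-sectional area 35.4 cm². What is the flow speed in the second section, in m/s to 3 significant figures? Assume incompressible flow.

26.3 m/s

By continuity, v₂ = v₁·A₁/A₂ = 1.50·(620/35.4) = 26.3 m/s.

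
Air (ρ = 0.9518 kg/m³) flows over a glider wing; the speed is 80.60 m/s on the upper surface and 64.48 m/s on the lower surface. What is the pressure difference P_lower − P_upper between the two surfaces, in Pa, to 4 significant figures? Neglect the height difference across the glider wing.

ΔP ≈ 1113 Pa

The pressure is lower where the speed is higher: ΔP = ½ρ(v_up² − v_low²).
ΔP = ½·0.9518·(80.60² − 64.48²) = 1113 Pa.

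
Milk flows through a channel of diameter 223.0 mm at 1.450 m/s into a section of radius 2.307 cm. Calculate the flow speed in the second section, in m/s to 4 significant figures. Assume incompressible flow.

The volume flow rate is constant, so v₂ = (A₁/A₂)v₁ = (390.6/16.72)·1.450 = 33.87 m/s.

v₂ ≈ 33.87 m/s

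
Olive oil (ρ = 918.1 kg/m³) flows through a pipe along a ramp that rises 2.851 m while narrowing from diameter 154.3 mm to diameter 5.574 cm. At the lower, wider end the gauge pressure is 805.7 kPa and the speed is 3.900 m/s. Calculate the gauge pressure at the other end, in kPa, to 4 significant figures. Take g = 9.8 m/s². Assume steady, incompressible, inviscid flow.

P₂ = 377.0 kPa

By continuity, v₂ = v₁·A₁/A₂ = 3.900·(187.0/24.40) = 29.89 m/s.
Energy conservation along the streamline gives P₂ = P₁ − ½ρ(v₂² − v₁²) − ρg(h₂ − h₁).
P₂ = 805700 + ½·918.1·(3.900² − 29.89²) − 918.1·9.8·(+2.851) = 805700 + (-403000) − (25650) = 377000 Pa.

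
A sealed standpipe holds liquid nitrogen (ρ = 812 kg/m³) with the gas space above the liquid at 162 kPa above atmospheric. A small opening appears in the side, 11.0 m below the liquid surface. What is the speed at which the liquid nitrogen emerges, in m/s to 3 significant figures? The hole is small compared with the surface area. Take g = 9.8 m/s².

v ≈ 24.8 m/s

Take point 1 at the surface (v₁ ≈ 0) and point 2 at the hole (at atmospheric pressure). Bernoulli: P₁ + ρg h = P_atm + ½ρv₂².
With P₁ − P_atm = 162000 Pa, v₂ = √(2gh + 2ΔP/ρ) = √(2·9.8·11.0 + 2·162000/812) = 24.8 m/s.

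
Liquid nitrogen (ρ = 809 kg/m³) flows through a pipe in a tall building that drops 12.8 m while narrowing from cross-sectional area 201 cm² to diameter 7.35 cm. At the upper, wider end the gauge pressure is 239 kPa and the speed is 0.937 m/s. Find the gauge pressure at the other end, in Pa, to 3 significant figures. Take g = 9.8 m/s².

Continuity gives A₁v₁ = A₂v₂, so v₂ = (201 cm²)/(42.4 cm²) × 0.937 m/s = 4.44 m/s.
Bernoulli: P₁ + ½ρv₁² + ρg h₁ = P₂ + ½ρv₂² + ρg h₂, so P₂ = P₁ + ½ρ(v₁² − v₂²) − ρg(h₂ − h₁).
P₂ = 239000 + ½·809·(0.937² − 4.44²) − 809·9.8·(−12.8) = 239000 + (-7610) − (-101000) = 333000 Pa.

P₂ ≈ 333000 Pa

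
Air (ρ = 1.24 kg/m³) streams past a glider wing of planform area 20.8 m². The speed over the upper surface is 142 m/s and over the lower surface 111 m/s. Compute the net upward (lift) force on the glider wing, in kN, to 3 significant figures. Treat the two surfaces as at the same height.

F ≈ 101 kN

From P + ½ρv² = const at equal height, P_low − P_up = ½ρ(v_up² − v_low²).
ΔP = ½·1.24·(142² − 111²) = 4860 Pa.
Lift = ΔP · A = 4860 × 20.8 = 101000 N.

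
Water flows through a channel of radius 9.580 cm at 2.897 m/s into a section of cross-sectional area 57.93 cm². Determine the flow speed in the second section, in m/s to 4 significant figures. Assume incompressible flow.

v₂ ≈ 14.42 m/s

Mass conservation (A₁v₁ = A₂v₂) gives v₂ = 2.897 × 288.3/57.93 = 14.42 m/s.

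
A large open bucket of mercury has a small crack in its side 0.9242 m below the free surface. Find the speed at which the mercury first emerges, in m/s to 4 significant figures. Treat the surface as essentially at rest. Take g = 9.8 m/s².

v ≈ 4.256 m/s

With the surface at rest and both surface and jet at atmospheric pressure, Bernoulli gives ρg h = ½ρv², so v = √(2gh) = √(2·9.8·0.9242) = 4.256 m/s.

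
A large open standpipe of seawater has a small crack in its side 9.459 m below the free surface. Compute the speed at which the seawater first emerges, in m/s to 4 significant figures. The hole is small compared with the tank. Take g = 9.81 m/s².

Bernoulli from surface to hole (P equal, v_surface ≈ 0): v = √(2gh) = √(2×9.81×9.459) = 13.62 m/s.

v = 13.62 m/s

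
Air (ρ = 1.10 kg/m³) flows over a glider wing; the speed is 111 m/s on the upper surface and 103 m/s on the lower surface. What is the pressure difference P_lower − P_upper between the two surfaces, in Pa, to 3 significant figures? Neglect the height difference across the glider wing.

ΔP ≈ 942 Pa

Bernoulli (same height): P_lower − P_upper = ½ρ(v_upper² − v_lower²).
ΔP = ½·1.10·(111² − 103²) = 942 Pa.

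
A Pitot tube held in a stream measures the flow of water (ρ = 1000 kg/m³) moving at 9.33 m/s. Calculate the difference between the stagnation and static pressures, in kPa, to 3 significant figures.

Bernoulli between the free stream and the stagnation point: ½ρv² = P_stag − P_static.
ΔP = ½·1000·9.33² = 43500 Pa.

43.5 kPa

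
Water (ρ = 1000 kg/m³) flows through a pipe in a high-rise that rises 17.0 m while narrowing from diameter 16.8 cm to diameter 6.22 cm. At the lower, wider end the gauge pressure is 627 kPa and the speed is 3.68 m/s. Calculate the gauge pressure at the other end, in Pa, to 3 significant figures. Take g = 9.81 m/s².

By continuity, v₂ = v₁·A₁/A₂ = 3.68·(222/30.4) = 26.8 m/s.
Energy conservation along the streamline gives P₂ = P₁ − ½ρ(v₂² − v₁²) − ρg(h₂ − h₁).
P₂ = 627000 + ½·1000·(3.68² − 26.8²) − 1000·9.81·(+17.0) = 627000 + (-354000) − (167000) = 107000 Pa.

P₂ = 107000 Pa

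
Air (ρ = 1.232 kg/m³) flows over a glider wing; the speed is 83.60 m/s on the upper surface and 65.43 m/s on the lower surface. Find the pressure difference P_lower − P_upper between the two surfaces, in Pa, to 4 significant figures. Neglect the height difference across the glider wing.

ΔP ≈ 1668 Pa

With negligible Δh, P + ½ρv² is constant, so P_low − P_up = ½ρ(v_up² − v_low²).
ΔP = ½·1.232·(83.60² − 65.43²) = 1668 Pa.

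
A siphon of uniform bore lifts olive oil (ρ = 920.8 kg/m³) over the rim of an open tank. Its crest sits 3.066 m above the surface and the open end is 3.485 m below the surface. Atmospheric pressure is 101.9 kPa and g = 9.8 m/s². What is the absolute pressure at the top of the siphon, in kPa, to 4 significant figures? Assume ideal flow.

The outlet speed comes from Torricelli: v = √(2g·3.485) = 8.265 m/s.
Continuity keeps v the same throughout the tube; from surface to crest, P_atm + 0 = P_top + ½ρv² + ρg·h_top.
P_top = 101900 − ½·920.8·8.265² − 920.8·9.8·3.066 = 42780 Pa.

P_top ≈ 42.78 kPa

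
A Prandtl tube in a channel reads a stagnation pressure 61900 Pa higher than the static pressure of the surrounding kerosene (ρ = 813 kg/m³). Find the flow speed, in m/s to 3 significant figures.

The dynamic pressure equals the rise in static pressure at the stagnation point: ΔP = ½ρv².
v = √(2ΔP/ρ) = √(2·61900/813) = 12.3 m/s.

12.3 m/s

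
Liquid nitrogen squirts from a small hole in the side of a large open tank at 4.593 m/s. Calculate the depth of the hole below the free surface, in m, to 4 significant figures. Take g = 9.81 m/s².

Torricelli: v = √(2gh), so h = v²/(2g).
h = 4.593²/(2·9.81) = 21.10/19.62 = 1.075 m.

h ≈ 1.075 m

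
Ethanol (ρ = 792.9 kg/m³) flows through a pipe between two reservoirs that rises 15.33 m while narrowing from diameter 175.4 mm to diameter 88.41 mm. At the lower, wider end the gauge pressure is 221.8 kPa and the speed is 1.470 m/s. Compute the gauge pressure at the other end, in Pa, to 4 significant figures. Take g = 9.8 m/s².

P₂ ≈ 90260 Pa

Continuity gives A₁v₁ = A₂v₂, so v₂ = (241.6 cm²)/(61.39 cm²) × 1.470 m/s = 5.786 m/s.
Applying Bernoulli between the two ends and solving for P₂: P₂ = P₁ + ½ρ(v₁² − v₂²) − ρgΔh.
P₂ = 221800 + ½·792.9·(1.470² − 5.786²) − 792.9·9.8·(+15.33) = 221800 + (-12420) − (119100) = 90260 Pa.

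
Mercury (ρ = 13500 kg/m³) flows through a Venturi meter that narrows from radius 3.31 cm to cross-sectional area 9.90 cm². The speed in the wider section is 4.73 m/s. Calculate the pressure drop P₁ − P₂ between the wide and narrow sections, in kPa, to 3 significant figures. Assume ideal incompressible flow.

Mass conservation (A₁v₁ = A₂v₂) gives v₂ = 4.73 × 34.4/9.90 = 16.4 m/s.
Along the horizontal streamline, P + ½ρv² is constant.
P₁ − P₂ = ½·13500·(16.4² − 4.73²) = ½·13500·248 = 1670000 Pa.

1670 kPa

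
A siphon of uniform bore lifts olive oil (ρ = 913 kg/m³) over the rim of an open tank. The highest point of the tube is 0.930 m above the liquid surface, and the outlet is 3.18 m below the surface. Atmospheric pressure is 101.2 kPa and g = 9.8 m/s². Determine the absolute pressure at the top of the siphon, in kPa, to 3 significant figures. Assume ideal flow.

Bernoulli surface→outlet gives ½v² = g·h_out, so v = √(2·9.8·3.18) = 7.89 m/s.
The bore is uniform, so the speed at the crest is the same v. Bernoulli surface→crest: P_atm = P_top + ½ρv² + ρg·h_top.
P_top = 101200 − ½·913·7.89² − 913·9.8·0.930 = 64400 Pa.

P_top ≈ 64.4 kPa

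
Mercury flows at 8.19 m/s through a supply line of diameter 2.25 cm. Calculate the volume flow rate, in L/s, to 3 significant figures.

Q = 3.26 L/s

Q = A·v = 0.000398 m² × 8.19 m/s = 0.00326 m³/s.
Converting: 0.00326 m³/s × 1000 = 3.26 L/s.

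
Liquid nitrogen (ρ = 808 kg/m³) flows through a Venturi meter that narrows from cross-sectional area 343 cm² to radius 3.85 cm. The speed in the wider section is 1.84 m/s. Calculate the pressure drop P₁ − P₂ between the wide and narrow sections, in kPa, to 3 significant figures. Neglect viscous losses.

By continuity, v₂ = v₁·A₁/A₂ = 1.84·(343/46.6) = 13.6 m/s.
Along the horizontal streamline, P + ½ρv² is constant.
P₁ − P₂ = ½·808·(13.6² − 1.84²) = ½·808·180 = 72800 Pa.

ΔP = 72.8 kPa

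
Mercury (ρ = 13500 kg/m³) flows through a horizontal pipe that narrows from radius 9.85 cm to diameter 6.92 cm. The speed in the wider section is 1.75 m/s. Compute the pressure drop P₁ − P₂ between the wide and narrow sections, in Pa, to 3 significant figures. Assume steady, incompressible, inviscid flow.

ΔP ≈ 1340000 Pa

Continuity gives A₁v₁ = A₂v₂, so v₂ = (305 cm²)/(37.6 cm²) × 1.75 m/s = 14.2 m/s.
Bernoulli (h₁ = h₂): P₁ − P₂ = ½ρ(v₂² − v₁²).
P₁ − P₂ = ½·13500·(14.2² − 1.75²) = ½·13500·198 = 1340000 Pa.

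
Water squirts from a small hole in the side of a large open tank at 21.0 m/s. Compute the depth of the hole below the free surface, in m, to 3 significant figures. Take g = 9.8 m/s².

h ≈ 22.5 m

For a small hole in a large open tank, ½v² = gh, giving h = v²/(2g).
h = 21.0²/(2·9.8) = 441/19.60 = 22.5 m.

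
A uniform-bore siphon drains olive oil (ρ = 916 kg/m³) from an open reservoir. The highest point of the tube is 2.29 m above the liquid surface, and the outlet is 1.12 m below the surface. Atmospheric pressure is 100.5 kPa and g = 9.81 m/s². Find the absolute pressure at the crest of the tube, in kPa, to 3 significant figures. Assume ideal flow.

P_top = 69.9 kPa

Bernoulli surface→outlet gives ½v² = g·h_out, so v = √(2·9.81·1.12) = 4.69 m/s.
The bore is uniform, so the speed at the crest is the same v. Bernoulli surface→crest: P_atm = P_top + ½ρv² + ρg·h_top.
P_top = 100500 − ½·916·4.69² − 916·9.81·2.29 = 69900 Pa.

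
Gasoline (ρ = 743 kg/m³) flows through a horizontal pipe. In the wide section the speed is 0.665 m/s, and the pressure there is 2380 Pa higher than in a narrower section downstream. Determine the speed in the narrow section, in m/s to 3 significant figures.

v₂ = 2.62 m/s

With h₁ = h₂, rearranging Bernoulli gives v₂ = √(v₁² + 2ΔP/ρ).
v₂ = √(0.665² + 2·2380/743) = √(0.442 + 6.41) = 2.62 m/s.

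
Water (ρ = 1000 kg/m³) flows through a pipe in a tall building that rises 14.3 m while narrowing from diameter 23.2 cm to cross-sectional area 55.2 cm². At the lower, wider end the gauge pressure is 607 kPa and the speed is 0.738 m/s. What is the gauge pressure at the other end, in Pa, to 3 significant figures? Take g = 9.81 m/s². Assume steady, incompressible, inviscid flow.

P₂ = 451000 Pa

The volume flow rate is constant, so v₂ = (A₁/A₂)v₁ = (423/55.2)·0.738 = 5.65 m/s.
Bernoulli: P₁ + ½ρv₁² + ρg h₁ = P₂ + ½ρv₂² + ρg h₂, so P₂ = P₁ + ½ρ(v₁² − v₂²) − ρg(h₂ − h₁).
P₂ = 607000 + ½·1000·(0.738² − 5.65²) − 1000·9.81·(+14.3) = 607000 + (-15700) − (140000) = 451000 Pa.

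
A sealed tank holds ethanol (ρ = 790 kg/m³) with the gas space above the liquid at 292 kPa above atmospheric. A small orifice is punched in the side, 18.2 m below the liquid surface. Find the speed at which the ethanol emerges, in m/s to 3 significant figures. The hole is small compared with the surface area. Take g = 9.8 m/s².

v ≈ 33.1 m/s

Take point 1 at the surface (v₁ ≈ 0) and point 2 at the hole (at atmospheric pressure). Bernoulli: P₁ + ρg h = P_atm + ½ρv₂².
With P₁ − P_atm = 292000 Pa, v₂ = √(2gh + 2ΔP/ρ) = √(2·9.8·18.2 + 2·292000/790) = 33.1 m/s.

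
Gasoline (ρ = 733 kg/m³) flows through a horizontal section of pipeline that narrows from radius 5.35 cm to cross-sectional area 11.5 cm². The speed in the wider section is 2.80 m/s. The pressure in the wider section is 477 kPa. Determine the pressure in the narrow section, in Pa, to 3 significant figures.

P₂ = 304000 Pa

The volume flow rate is constant, so v₂ = (A₁/A₂)v₁ = (89.9/11.5)·2.80 = 21.9 m/s.
Along the horizontal streamline, P + ½ρv² is constant.
P₂ = P₁ − ½ρ(v₂² − v₁²) = 477000 − ½·733·(21.9² − 2.80²) = 477000 − 173000 = 304000 Pa.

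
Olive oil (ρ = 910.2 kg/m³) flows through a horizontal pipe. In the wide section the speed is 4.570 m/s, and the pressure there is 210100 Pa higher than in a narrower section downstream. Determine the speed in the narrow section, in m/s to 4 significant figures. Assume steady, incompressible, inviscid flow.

v₂ ≈ 21.97 m/s

Horizontal Bernoulli: P₁ + ½ρv₁² = P₂ + ½ρv₂², so v₂² = v₁² + 2(P₁ − P₂)/ρ.
v₂ = √(4.570² + 2·210100/910.2) = √(20.88 + 461.7) = 21.97 m/s.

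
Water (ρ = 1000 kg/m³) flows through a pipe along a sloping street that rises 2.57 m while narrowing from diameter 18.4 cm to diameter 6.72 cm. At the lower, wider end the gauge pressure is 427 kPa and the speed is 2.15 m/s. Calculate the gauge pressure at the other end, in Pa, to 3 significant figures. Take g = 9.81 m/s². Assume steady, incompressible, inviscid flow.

P₂ ≈ 274000 Pa

Continuity gives A₁v₁ = A₂v₂, so v₂ = (266 cm²)/(35.5 cm²) × 2.15 m/s = 16.1 m/s.
Applying Bernoulli between the two ends and solving for P₂: P₂ = P₁ + ½ρ(v₁² − v₂²) − ρgΔh.
P₂ = 427000 + ½·1000·(2.15² − 16.1²) − 1000·9.81·(+2.57) = 427000 + (-128000) − (25200) = 274000 Pa.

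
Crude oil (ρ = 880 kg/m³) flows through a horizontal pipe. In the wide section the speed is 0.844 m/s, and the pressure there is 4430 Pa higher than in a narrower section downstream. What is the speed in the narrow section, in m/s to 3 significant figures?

Along the level pipe P + ½ρv² is conserved, hence v₂² = v₁² + 2(P₁ − P₂)/ρ.
v₂ = √(0.844² + 2·4430/880) = √(0.712 + 10.1) = 3.28 m/s.

v₂ = 3.28 m/s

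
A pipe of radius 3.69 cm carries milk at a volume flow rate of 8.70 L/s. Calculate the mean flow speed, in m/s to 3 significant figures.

v ≈ 2.03 m/s

Q = 8.70 L/s = 0.00870 m³/s.
v = Q/A = 0.00870 / 0.00428 = 2.03 m/s.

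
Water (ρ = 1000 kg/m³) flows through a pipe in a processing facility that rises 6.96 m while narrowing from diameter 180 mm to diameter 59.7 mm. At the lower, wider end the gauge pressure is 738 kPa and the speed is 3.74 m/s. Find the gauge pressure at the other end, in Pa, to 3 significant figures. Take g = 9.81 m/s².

Mass conservation (A₁v₁ = A₂v₂) gives v₂ = 3.74 × 254/28.0 = 34.0 m/s.
Applying Bernoulli between the two ends and solving for P₂: P₂ = P₁ + ½ρ(v₁² − v₂²) − ρgΔh.
P₂ = 738000 + ½·1000·(3.74² − 34.0²) − 1000·9.81·(+6.96) = 738000 + (-571000) − (68300) = 98700 Pa.

98700 Pa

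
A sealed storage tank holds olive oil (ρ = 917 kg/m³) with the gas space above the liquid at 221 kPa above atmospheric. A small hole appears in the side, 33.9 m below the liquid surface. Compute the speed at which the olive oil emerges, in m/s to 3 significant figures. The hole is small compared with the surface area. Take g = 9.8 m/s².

v ≈ 33.9 m/s

Take point 1 at the surface (v₁ ≈ 0) and point 2 at the hole (at atmospheric pressure). Bernoulli: P₁ + ρg h = P_atm + ½ρv₂².
With P₁ − P_atm = 221000 Pa, v₂ = √(2gh + 2ΔP/ρ) = √(2·9.8·33.9 + 2·221000/917) = 33.9 m/s.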